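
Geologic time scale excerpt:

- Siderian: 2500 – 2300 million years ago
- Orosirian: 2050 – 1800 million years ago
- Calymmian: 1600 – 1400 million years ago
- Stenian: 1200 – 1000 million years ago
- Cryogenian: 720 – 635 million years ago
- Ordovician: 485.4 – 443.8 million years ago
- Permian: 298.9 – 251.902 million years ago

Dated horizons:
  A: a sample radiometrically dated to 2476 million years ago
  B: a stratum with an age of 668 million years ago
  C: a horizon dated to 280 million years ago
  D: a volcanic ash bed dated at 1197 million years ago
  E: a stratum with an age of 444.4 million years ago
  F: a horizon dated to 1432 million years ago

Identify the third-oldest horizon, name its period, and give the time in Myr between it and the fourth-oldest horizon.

Sorted oldest-first by Ma: A (2476), F (1432), D (1197), B (668), E (444.4), C (280).
The third oldest is D at 1197 Ma, which lies in 1200–1000 Ma: the Stenian.
The fourth oldest is B at 668 Ma; separation = |1197 − 668| = 529 Myr.

D, in the Stenian; 529 million years to B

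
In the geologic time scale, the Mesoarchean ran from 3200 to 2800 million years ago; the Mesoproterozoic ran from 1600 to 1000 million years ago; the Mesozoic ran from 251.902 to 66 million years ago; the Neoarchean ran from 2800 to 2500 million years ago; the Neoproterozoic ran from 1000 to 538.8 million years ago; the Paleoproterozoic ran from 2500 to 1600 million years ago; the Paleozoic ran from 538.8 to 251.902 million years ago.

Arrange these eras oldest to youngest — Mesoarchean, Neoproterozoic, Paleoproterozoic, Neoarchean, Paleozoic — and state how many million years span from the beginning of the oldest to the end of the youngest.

Mesoarchean, Neoarchean, Paleoproterozoic, Neoproterozoic, Paleozoic; total span 2948.098 Myr

From the excerpt: Mesoarchean 3200–2800; Neoproterozoic 1000–538.8; Paleoproterozoic 2500–1600; Neoarchean 2800–2500; Paleozoic 538.8–251.902 (Ma).
Larger Ma is earlier, so the oldest is Mesoarchean and the youngest is Paleozoic; oldest to youngest: Mesoarchean, Neoarchean, Paleoproterozoic, Neoproterozoic, Paleozoic.
Oldest start 3200 minus youngest end 251.902 gives 2948.098 Myr overall.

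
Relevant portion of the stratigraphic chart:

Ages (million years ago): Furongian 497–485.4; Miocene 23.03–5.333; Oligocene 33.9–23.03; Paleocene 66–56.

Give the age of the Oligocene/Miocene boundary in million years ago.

The Oligocene ends and the Miocene begins at 23.03 million years ago.

23.03 million years ago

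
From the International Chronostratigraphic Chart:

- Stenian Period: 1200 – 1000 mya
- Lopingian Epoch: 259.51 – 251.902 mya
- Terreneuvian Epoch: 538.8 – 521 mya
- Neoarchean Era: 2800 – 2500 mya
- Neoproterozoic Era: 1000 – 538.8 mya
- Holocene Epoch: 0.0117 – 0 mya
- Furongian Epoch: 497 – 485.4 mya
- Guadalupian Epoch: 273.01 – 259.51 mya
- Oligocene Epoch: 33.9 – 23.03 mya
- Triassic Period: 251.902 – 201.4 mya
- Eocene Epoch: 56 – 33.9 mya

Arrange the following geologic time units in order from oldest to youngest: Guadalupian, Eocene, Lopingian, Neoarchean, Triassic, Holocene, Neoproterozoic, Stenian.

The oldest of these is Neoarchean (starts 2800 Ma) and the youngest is Holocene (ends 0 Ma).
In between, by decreasing start age: Stenian (1200), Neoproterozoic (1000), Guadalupian (273.01), Lopingian (259.51), Triassic (251.902), Eocene (56).

Neoarchean, then Stenian, then Neoproterozoic, then Guadalupian, then Lopingian, then Triassic, then Eocene, then Holocene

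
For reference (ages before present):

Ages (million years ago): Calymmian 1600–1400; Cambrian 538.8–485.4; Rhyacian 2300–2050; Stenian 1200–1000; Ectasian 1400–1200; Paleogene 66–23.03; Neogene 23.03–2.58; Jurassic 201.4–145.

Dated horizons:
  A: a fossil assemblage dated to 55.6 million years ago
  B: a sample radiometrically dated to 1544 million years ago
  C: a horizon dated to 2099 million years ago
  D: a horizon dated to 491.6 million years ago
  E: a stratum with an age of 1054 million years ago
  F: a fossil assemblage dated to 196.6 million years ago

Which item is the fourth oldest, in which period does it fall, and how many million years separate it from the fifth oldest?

Larger Ma means older, so oldest first: C 2099 > B 1544 > E 1054 > D 491.6 > F 196.6 > A 55.6.
Counting 4 along gives D (491.6 Ma); the excerpt puts that inside the Cambrian, 538.8–485.4 Ma.
Next in line is F (196.6 Ma), and 491.6 − 196.6 = 295 Myr.

D, in the Cambrian; 295 million years to F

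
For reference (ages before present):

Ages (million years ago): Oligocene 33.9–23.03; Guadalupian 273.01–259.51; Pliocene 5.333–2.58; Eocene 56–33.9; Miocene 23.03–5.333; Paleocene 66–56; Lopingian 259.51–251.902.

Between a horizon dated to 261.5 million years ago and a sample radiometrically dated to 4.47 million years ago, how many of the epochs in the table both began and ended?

The older date is 261.5 Ma and the younger is 4.47 Ma.
Epochs with start < 261.5 and end > 4.47 Ma: Lopingian (259.51–251.902), Paleocene (66–56), Eocene (56–33.9), Oligocene (33.9–23.03), Miocene (23.03–5.333).
That is 5 complete epochs.

5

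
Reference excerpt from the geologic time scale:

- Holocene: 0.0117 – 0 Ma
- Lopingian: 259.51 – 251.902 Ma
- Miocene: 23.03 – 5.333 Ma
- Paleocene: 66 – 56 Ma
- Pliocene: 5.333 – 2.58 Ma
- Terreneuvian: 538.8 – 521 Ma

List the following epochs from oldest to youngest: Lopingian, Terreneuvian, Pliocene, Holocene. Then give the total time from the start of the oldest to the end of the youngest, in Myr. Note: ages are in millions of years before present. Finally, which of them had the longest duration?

Terreneuvian, Lopingian, Pliocene, Holocene; total span 538.8 Myr; longest is Terreneuvian

From the excerpt: Lopingian 259.51–251.902; Terreneuvian 538.8–521; Pliocene 5.333–2.58; Holocene 0.0117–0 (Ma).
Larger Ma is earlier, so the oldest is Terreneuvian and the youngest is Holocene; oldest to youngest: Terreneuvian, Lopingian, Pliocene, Holocene.
Oldest start 538.8 minus youngest end 0 gives 538.8 Myr overall.
Individual lengths (start − end): Holocene 0.0117; Lopingian 7.608; Terreneuvian 17.8; Pliocene 2.753. The largest is Terreneuvian at 17.8 Myr.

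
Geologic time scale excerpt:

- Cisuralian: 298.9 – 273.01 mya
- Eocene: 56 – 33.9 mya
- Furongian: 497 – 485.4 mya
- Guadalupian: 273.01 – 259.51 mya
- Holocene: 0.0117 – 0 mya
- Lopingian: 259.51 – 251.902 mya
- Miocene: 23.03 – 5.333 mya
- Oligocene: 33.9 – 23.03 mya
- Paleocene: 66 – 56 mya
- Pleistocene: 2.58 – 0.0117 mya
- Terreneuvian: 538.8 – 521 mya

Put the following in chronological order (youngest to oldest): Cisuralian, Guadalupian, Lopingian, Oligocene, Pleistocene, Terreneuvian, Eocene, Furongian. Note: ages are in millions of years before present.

The oldest of these is Terreneuvian (starts 538.8 Ma) and the youngest is Pleistocene (ends 0.0117 Ma).
In between, by decreasing start age: Furongian (497), Cisuralian (298.9), Guadalupian (273.01), Lopingian (259.51), Eocene (56), Oligocene (33.9).
Listing youngest first means reversing that sequence.

Pleistocene, Oligocene, Eocene, Lopingian, Guadalupian, Cisuralian, Furongian, Terreneuvian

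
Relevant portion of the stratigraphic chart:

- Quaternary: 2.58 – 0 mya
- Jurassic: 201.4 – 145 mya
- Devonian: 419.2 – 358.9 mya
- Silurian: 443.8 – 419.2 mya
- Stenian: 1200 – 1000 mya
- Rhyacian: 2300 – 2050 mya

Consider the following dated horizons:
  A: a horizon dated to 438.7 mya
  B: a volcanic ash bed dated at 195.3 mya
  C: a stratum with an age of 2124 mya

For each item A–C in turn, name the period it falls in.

A — Silurian; B — Jurassic; C — Rhyacian

Match each age against the start–end ranges in the excerpt: A = 438.7 Ma → Silurian (443.8–419.2); B = 195.3 Ma → Jurassic (201.4–145); C = 2124 Ma → Rhyacian (2300–2050).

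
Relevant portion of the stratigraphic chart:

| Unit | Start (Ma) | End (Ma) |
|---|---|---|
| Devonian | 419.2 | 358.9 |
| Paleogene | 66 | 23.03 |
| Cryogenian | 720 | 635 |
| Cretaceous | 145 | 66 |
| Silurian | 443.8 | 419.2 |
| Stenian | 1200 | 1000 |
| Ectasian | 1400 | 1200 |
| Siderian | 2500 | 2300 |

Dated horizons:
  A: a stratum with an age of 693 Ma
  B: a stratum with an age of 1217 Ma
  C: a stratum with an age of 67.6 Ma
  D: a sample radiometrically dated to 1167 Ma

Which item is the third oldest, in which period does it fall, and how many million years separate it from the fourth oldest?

Sorted oldest-first by Ma: B (1217), D (1167), A (693), C (67.6).
The third oldest is A at 693 Ma, which lies in 720–635 Ma: the Cryogenian.
The fourth oldest is C at 67.6 Ma; separation = |693 − 67.6| = 625.4 Myr.

A, in the Cryogenian; 625.4 million years to C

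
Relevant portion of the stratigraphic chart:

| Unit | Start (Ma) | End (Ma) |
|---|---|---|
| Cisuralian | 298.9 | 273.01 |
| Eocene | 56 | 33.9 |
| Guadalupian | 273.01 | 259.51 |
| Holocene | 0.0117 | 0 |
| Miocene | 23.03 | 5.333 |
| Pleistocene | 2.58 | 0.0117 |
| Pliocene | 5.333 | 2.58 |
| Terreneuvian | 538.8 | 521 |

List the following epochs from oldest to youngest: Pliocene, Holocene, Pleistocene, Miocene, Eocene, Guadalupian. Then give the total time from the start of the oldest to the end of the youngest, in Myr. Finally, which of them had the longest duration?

Guadalupian, Eocene, Miocene, Pliocene, Pleistocene, Holocene; total span 273.01 Myr; longest is Eocene

From the excerpt: Pliocene 5.333–2.58; Holocene 0.0117–0; Pleistocene 2.58–0.0117; Miocene 23.03–5.333; Eocene 56–33.9; Guadalupian 273.01–259.51 (Ma).
Larger Ma is earlier, so the oldest is Guadalupian and the youngest is Holocene; oldest to youngest: Guadalupian, Eocene, Miocene, Pliocene, Pleistocene, Holocene.
Oldest start 273.01 minus youngest end 0 gives 273.01 Myr overall.
Individual lengths (start − end): Pleistocene 2.5683; Eocene 22.1; Guadalupian 13.5; Holocene 0.0117; Pliocene 2.753; Miocene 17.697. The largest is Eocene at 22.1 Myr.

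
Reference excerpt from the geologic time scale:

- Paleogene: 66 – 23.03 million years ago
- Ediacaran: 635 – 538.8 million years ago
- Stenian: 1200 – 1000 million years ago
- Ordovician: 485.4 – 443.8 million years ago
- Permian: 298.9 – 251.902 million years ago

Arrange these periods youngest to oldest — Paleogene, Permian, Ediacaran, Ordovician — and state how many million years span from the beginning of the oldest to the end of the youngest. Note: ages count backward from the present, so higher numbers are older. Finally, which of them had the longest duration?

Paleogene, Permian, Ordovician, Ediacaran; total span 611.97 Myr; longest is Ediacaran

Start ages (Ma): Ediacaran 635, Ordovician 485.4, Permian 298.9, Paleogene 66.
Ordered youngest to oldest: Paleogene, Permian, Ordovician, Ediacaran.
Span = 635 − 23.03 = 611.97 Myr.
Durations: Ediacaran 96.2, Paleogene 42.97, Permian 46.998, Ordovician 41.6 → longest is Ediacaran (96.2 Myr).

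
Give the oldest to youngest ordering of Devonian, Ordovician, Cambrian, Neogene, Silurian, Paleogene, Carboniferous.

Cambrian, Ordovician, Silurian, Devonian, Carboniferous, Paleogene, Neogene

Era membership (oldest first within each) — Paleozoic: Cambrian, Ordovician, Silurian, Devonian, Carboniferous; Cenozoic: Paleogene, Neogene. Paleozoic precedes Mesozoic, which precedes Cenozoic. Concatenating the groups in that era order gives oldest to youngest directly.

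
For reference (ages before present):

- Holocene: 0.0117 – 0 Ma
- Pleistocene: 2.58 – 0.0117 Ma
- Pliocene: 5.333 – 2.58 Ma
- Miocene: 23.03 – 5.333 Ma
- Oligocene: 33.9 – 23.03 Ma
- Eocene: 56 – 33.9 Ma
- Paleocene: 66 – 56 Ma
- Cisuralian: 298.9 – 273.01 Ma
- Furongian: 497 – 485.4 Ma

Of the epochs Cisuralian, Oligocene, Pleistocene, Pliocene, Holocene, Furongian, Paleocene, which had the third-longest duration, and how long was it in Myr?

Durations: Cisuralian 25.89; Oligocene 10.87; Pleistocene 2.5683; Pliocene 2.753; Holocene 0.0117; Furongian 11.6; Paleocene 10 Myr.
Sorted longest-first: Cisuralian (25.89), Furongian (11.6), Oligocene (10.87), Paleocene (10), Pliocene (2.753), Pleistocene (2.5683), Holocene (0.0117).
The third longest is Oligocene at 10.87 Myr.

Oligocene, 10.87 million years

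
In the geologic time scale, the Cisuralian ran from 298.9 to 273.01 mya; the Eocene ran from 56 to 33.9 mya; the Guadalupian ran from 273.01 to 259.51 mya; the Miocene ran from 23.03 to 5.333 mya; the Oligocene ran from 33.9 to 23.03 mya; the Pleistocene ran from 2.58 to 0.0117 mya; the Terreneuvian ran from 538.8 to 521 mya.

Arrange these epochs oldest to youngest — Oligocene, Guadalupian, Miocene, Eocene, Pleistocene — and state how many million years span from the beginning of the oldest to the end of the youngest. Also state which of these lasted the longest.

Start ages (Ma): Guadalupian 273.01, Eocene 56, Oligocene 33.9, Miocene 23.03, Pleistocene 2.58.
Ordered oldest to youngest: Guadalupian, Eocene, Oligocene, Miocene, Pleistocene.
Span = 273.01 − 0.0117 = 272.9983 Myr.
Durations: Miocene 17.697, Guadalupian 13.5, Oligocene 10.87, Pleistocene 2.5683, Eocene 22.1 → longest is Eocene (22.1 Myr).

Guadalupian, Eocene, Oligocene, Miocene, Pleistocene; total span 272.9983 Myr; longest is Eocene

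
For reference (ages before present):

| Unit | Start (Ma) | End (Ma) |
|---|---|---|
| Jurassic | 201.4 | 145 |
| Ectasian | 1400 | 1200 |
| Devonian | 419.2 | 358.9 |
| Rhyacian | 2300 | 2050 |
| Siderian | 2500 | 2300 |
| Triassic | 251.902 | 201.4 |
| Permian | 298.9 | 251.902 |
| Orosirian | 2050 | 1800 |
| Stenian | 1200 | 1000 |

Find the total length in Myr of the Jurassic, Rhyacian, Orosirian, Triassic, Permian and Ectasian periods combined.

853.9 million years

Duration is start − end for each: (201.4 − 145) + (2300 − 2050) + (2050 − 1800) + (251.902 − 201.4) + (298.9 − 251.902) + (1400 − 1200).
That is 56.4 + 250 + 250 + 50.502 + 46.998 + 200, which totals 853.9 million years.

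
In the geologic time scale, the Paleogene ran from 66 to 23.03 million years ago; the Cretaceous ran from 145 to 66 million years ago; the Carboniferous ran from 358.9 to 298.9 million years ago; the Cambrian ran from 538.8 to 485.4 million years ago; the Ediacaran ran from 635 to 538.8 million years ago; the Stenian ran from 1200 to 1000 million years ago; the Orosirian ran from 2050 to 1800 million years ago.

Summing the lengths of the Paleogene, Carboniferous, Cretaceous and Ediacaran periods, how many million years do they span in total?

Duration is start − end for each: (66 − 23.03) + (358.9 − 298.9) + (145 − 66) + (635 − 538.8).
That is 42.97 + 60 + 79 + 96.2, which totals 278.17 million years.

278.17 million years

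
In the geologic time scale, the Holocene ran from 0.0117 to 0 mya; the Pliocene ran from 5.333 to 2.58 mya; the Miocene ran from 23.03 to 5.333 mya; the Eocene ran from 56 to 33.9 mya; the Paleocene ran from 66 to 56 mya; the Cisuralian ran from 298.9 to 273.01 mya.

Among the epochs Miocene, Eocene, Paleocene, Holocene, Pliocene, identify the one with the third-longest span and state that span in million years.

Paleocene, 10 million years

Durations: Miocene 17.697; Eocene 22.1; Paleocene 10; Holocene 0.0117; Pliocene 2.753 Myr.
Sorted longest-first: Eocene (22.1), Miocene (17.697), Paleocene (10), Pliocene (2.753), Holocene (0.0117).
The third longest is Paleocene at 10 Myr.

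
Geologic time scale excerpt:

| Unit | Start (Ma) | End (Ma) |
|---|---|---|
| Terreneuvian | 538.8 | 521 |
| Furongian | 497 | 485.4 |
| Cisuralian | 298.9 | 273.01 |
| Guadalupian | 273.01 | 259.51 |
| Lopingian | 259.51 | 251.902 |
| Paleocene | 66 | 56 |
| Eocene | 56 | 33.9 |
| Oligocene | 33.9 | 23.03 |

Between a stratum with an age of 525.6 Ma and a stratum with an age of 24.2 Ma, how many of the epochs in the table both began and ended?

The older date is 525.6 Ma and the younger is 24.2 Ma.
Epochs with start < 525.6 and end > 24.2 Ma: Furongian (497–485.4), Cisuralian (298.9–273.01), Guadalupian (273.01–259.51), Lopingian (259.51–251.902), Paleocene (66–56), Eocene (56–33.9).
That is 6 complete epochs.

6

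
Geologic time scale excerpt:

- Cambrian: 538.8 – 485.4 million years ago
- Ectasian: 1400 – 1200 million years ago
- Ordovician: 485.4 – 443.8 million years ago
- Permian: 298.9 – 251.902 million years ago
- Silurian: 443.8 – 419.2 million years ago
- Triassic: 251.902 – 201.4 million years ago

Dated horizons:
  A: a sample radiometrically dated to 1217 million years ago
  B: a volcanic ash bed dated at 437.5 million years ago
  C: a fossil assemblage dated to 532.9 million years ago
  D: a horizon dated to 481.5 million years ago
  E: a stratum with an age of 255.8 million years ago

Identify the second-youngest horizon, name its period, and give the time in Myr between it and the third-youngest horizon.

B, in the Silurian; 44 million years to D

Sorted youngest-first by Ma: E (255.8), B (437.5), D (481.5), C (532.9), A (1217).
The second youngest is B at 437.5 Ma, which lies in 443.8–419.2 Ma: the Silurian.
The third youngest is D at 481.5 Ma; separation = |437.5 − 481.5| = 44 Myr.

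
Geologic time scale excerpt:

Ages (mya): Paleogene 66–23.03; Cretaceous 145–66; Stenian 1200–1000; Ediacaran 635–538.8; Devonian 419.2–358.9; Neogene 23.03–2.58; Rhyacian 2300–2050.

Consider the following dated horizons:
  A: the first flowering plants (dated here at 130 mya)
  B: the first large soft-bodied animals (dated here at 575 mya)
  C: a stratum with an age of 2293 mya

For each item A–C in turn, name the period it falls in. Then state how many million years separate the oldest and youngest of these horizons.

A — Cretaceous; B — Ediacaran; C — Rhyacian; span 2163 million years

Match each age against the start–end ranges in the excerpt: A = 130 Ma → Cretaceous (145–66); B = 575 Ma → Ediacaran (635–538.8); C = 2293 Ma → Rhyacian (2300–2050).
The largest age is 2293 Ma and the smallest is 130 Ma; their difference is 2163 Myr.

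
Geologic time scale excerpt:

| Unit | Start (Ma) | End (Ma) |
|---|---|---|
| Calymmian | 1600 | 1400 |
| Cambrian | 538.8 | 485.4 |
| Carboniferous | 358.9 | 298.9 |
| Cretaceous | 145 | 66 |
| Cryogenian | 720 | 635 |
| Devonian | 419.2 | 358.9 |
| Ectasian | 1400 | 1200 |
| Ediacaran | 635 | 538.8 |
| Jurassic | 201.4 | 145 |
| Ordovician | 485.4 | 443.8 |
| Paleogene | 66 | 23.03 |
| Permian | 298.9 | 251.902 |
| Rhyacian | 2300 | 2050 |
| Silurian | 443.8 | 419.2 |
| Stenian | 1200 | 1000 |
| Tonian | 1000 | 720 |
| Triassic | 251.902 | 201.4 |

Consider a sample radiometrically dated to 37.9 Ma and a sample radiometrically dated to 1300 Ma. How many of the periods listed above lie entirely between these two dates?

The older date is 1300 Ma and the younger is 37.9 Ma.
Periods with start < 1300 and end > 37.9 Ma: Stenian (1200–1000), Tonian (1000–720), Cryogenian (720–635), Ediacaran (635–538.8), Cambrian (538.8–485.4), Ordovician (485.4–443.8), Silurian (443.8–419.2), Devonian (419.2–358.9), Carboniferous (358.9–298.9), Permian (298.9–251.902), Triassic (251.902–201.4), Jurassic (201.4–145), Cretaceous (145–66).
That is 13 complete periods.

13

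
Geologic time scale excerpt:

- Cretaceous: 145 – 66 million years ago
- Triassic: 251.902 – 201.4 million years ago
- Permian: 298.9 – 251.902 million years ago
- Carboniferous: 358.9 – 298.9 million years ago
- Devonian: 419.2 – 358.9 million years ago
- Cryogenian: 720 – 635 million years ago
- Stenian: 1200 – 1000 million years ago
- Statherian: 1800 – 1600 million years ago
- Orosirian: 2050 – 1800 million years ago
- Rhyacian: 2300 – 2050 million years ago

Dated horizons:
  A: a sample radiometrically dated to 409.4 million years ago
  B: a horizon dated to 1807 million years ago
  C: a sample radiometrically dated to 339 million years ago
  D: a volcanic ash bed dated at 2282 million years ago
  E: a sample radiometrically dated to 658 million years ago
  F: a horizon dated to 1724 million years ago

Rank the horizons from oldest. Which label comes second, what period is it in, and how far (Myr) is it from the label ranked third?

B, in the Orosirian; 83 million years to F

Sorted oldest-first by Ma: D (2282), B (1807), F (1724), E (658), A (409.4), C (339).
The second oldest is B at 1807 Ma, which lies in 2050–1800 Ma: the Orosirian.
The third oldest is F at 1724 Ma; separation = |1807 − 1724| = 83 Myr.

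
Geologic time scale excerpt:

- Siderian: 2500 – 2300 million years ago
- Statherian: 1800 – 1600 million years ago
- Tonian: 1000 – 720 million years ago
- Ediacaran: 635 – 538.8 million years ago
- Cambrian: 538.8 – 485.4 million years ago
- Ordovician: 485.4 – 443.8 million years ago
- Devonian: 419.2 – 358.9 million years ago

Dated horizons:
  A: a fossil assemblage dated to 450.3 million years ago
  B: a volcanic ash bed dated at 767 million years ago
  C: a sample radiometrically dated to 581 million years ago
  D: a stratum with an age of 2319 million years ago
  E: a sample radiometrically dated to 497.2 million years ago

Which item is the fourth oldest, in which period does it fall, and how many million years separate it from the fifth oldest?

Sorted oldest-first by Ma: D (2319), B (767), C (581), E (497.2), A (450.3).
The fourth oldest is E at 497.2 Ma, which lies in 538.8–485.4 Ma: the Cambrian.
The fifth oldest is A at 450.3 Ma; separation = |497.2 − 450.3| = 46.9 Myr.

E, in the Cambrian; 46.9 million years to A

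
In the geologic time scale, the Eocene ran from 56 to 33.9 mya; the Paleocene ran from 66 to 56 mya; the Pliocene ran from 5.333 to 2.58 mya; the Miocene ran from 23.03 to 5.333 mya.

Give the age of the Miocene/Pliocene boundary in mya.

The Miocene ends and the Pliocene begins at 5.333 mya.

5.333 mya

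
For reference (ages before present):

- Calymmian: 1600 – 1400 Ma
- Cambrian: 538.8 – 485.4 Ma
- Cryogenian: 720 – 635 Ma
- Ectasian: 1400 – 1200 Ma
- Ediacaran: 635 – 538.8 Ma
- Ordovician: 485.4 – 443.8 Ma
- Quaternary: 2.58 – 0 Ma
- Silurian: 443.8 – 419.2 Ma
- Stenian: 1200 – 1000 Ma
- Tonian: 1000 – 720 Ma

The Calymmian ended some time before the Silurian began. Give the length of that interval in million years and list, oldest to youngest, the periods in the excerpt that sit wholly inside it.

End of Calymmian = 1400 Ma; start of Silurian = 443.8 Ma.
Gap = 1400 − 443.8 = 956.2 Myr.
Periods wholly inside 1400–443.8 Ma: Ectasian (1400–1200), Stenian (1200–1000), Tonian (1000–720), Cryogenian (720–635), Ediacaran (635–538.8), Cambrian (538.8–485.4), Ordovician (485.4–443.8).

956.2 million years; Ectasian, Stenian, Tonian, Cryogenian, Ediacaran, Cambrian, Ordovician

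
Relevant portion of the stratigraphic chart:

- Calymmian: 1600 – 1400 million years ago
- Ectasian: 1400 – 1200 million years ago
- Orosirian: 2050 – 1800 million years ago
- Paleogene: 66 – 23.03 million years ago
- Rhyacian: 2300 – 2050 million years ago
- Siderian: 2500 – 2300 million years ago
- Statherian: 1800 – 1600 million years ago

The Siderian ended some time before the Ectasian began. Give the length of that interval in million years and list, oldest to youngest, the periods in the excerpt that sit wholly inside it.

End of Siderian = 2300 Ma; start of Ectasian = 1400 Ma.
Gap = 2300 − 1400 = 900 Myr.
Periods wholly inside 2300–1400 Ma: Rhyacian (2300–2050), Orosirian (2050–1800), Statherian (1800–1600), Calymmian (1600–1400).

900 million years; Rhyacian, Orosirian, Statherian, Calymmian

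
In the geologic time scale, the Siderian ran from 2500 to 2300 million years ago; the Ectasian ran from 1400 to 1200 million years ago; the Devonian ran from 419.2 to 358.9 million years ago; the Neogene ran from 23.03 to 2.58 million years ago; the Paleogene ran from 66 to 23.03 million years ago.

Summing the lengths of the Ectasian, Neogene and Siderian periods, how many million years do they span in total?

420.45 million years

Each duration: Ectasian = 200; Neogene = 20.45; Siderian = 200.
Sum: 200 + 20.45 + 200 = 420.45 Myr.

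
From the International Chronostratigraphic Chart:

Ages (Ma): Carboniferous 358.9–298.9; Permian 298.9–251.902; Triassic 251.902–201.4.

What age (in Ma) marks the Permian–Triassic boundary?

251.902 Ma

The Permian ends and the Triassic begins at 251.902 Ma.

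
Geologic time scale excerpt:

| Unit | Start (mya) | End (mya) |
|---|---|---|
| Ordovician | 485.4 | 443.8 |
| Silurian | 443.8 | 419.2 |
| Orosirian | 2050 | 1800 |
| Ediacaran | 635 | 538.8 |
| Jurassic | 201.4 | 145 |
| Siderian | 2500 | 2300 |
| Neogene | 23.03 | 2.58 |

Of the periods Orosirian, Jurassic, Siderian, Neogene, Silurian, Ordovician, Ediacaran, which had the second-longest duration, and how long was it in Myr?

Siderian, 200 million years

Start − end for each: Orosirian 2050 − 1800 = 250; Jurassic 201.4 − 145 = 56.4; Siderian 2500 − 2300 = 200; Neogene 23.03 − 2.58 = 20.45; Silurian 443.8 − 419.2 = 24.6; Ordovician 485.4 − 443.8 = 41.6; Ediacaran 635 − 538.8 = 96.2.
Ranking these from longest: Orosirian > Siderian > Ediacaran > Jurassic > Ordovician > Silurian > Neogene.
Position 2 in that ranking is Siderian, which lasted 200 Myr.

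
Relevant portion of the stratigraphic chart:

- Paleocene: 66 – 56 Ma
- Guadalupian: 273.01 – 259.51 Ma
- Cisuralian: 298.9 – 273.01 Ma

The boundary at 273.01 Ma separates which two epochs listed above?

The Cisuralian ends at 273.01 Ma and the Guadalupian begins at 273.01 Ma, so they share that boundary.

Cisuralian and Guadalupian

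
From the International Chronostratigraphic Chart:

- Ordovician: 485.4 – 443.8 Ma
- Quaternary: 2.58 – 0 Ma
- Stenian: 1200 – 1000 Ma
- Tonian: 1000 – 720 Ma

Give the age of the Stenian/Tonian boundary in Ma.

The Stenian ends and the Tonian begins at 1000 Ma.

1000 Ma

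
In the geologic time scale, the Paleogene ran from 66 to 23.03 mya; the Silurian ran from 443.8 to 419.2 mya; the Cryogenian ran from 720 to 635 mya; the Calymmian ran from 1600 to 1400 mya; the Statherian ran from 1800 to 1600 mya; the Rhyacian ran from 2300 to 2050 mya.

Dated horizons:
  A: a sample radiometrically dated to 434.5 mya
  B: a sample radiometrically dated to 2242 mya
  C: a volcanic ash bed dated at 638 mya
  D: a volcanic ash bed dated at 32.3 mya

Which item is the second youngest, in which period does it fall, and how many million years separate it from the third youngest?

A, in the Silurian; 203.5 million years to C

Smaller Ma means younger, so youngest first: D 32.3 < A 434.5 < C 638 < B 2242.
Counting 2 along gives A (434.5 Ma); the excerpt puts that inside the Silurian, 443.8–419.2 Ma.
Next in line is C (638 Ma), and 638 − 434.5 = 203.5 Myr.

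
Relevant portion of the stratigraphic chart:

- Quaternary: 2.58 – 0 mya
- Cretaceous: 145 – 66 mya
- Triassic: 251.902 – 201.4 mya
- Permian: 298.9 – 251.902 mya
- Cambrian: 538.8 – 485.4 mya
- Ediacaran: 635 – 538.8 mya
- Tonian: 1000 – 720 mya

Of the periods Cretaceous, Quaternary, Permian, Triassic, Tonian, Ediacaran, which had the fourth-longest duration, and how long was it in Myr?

Start − end for each: Cretaceous 145 − 66 = 79; Quaternary 2.58 − 0 = 2.58; Permian 298.9 − 251.902 = 46.998; Triassic 251.902 − 201.4 = 50.502; Tonian 1000 − 720 = 280; Ediacaran 635 − 538.8 = 96.2.
Ranking these from longest: Tonian > Ediacaran > Cretaceous > Triassic > Permian > Quaternary.
Position 4 in that ranking is Triassic, which lasted 50.502 Myr.

Triassic, 50.502 million years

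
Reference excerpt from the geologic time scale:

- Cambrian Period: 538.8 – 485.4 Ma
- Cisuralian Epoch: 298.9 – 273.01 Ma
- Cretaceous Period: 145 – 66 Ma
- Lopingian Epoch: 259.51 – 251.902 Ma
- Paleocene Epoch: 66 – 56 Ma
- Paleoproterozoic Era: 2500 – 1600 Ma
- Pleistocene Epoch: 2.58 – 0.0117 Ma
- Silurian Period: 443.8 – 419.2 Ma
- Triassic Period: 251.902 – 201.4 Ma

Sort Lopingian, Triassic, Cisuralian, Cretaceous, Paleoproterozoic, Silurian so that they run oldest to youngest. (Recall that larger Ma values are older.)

Paleoproterozoic, Silurian, Cisuralian, Lopingian, Triassic, Cretaceous

The oldest of these is Paleoproterozoic (starts 2500 Ma) and the youngest is Cretaceous (ends 66 Ma).
In between, by decreasing start age: Silurian (443.8), Cisuralian (298.9), Lopingian (259.51), Triassic (251.902).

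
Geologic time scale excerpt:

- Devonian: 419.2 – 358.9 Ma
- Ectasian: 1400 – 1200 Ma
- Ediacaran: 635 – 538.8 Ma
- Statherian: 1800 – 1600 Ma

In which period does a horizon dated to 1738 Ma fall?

1738 Ma lies between 1800 and 1600 Ma, so it falls in the Statherian.

Statherian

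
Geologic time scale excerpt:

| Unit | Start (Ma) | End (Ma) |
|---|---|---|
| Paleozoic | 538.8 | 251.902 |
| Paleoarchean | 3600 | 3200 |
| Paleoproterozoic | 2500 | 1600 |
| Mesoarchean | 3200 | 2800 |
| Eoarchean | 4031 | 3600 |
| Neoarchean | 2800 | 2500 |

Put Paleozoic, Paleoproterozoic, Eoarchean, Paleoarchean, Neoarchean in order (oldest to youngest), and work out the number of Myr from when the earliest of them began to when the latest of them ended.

Eoarchean, Paleoarchean, Neoarchean, Paleoproterozoic, Paleozoic; total span 3779.098 Myr

Start ages (Ma): Eoarchean 4031, Paleoarchean 3600, Neoarchean 2800, Paleoproterozoic 2500, Paleozoic 538.8.
Ordered oldest to youngest: Eoarchean, Paleoarchean, Neoarchean, Paleoproterozoic, Paleozoic.
Span = 4031 − 251.902 = 3779.098 Myr.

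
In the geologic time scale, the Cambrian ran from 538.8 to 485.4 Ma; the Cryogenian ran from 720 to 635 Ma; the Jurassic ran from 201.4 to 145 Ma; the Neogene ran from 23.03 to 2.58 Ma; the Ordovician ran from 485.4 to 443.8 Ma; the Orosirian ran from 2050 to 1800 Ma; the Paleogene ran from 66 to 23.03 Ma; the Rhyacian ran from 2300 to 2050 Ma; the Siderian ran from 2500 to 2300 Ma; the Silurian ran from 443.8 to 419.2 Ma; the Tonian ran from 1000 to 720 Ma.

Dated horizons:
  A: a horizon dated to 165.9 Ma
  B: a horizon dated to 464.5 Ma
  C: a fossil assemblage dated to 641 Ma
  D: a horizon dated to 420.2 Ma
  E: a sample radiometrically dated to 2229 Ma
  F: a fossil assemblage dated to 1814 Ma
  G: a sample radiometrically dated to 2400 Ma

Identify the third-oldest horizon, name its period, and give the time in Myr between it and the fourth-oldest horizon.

Sorted oldest-first by Ma: G (2400), E (2229), F (1814), C (641), B (464.5), D (420.2), A (165.9).
The third oldest is F at 1814 Ma, which lies in 2050–1800 Ma: the Orosirian.
The fourth oldest is C at 641 Ma; separation = |1814 − 641| = 1173 Myr.

F, in the Orosirian; 1173 million years to C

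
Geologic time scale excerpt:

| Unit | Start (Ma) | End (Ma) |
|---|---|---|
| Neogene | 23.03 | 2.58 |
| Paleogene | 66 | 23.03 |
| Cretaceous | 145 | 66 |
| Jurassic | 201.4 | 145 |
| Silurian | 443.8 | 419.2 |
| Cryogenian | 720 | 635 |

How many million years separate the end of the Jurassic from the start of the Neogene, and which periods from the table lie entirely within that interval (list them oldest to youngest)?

The Jurassic closes at 145 Ma and the Neogene opens at 23.03 Ma, so the interval is 145 − 23.03 = 121.97 Myr.
A period fits inside if it starts at or after 145 Ma and ends at or before 23.03 Ma; oldest first that gives Cretaceous, Paleogene.

121.97 million years; Cretaceous, Paleogene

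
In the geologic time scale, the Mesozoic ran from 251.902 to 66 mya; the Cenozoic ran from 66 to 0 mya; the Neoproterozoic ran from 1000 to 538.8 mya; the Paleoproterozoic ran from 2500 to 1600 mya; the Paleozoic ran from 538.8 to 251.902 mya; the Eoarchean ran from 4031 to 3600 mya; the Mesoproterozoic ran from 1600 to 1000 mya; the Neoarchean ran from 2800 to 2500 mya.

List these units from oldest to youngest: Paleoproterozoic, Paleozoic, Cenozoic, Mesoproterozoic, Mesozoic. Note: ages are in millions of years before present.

The oldest of these is Paleoproterozoic (starts 2500 Ma) and the youngest is Cenozoic (ends 0 Ma).
In between, by decreasing start age: Mesoproterozoic (1600), Paleozoic (538.8), Mesozoic (251.902).

Paleoproterozoic, Mesoproterozoic, Paleozoic, Mesozoic, Cenozoic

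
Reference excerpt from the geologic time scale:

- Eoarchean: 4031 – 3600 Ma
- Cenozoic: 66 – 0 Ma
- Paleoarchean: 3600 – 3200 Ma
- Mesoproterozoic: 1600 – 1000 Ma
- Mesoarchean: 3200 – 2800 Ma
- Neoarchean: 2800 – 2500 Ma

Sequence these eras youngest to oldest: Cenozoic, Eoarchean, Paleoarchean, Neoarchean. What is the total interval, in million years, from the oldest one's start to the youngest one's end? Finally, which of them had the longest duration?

Cenozoic → Neoarchean → Paleoarchean → Eoarchean; total span 4031 Myr; longest is Eoarchean

From the excerpt: Cenozoic 66–0; Eoarchean 4031–3600; Paleoarchean 3600–3200; Neoarchean 2800–2500 (Ma).
Larger Ma is earlier, so the oldest is Eoarchean and the youngest is Cenozoic; youngest to oldest: Cenozoic, Neoarchean, Paleoarchean, Eoarchean.
Oldest start 4031 minus youngest end 0 gives 4031 Myr overall.
Individual lengths (start − end): Cenozoic 66; Neoarchean 300; Eoarchean 431; Paleoarchean 400. The largest is Eoarchean at 431 Myr.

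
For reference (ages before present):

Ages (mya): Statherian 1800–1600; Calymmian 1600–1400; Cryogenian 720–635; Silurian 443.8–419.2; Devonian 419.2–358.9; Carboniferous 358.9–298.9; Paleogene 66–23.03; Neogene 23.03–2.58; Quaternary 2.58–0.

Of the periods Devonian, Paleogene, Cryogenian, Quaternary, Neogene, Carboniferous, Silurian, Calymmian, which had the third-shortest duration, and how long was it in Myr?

Durations: Devonian 60.3; Paleogene 42.97; Cryogenian 85; Quaternary 2.58; Neogene 20.45; Carboniferous 60; Silurian 24.6; Calymmian 200 Myr.
Sorted shortest-first: Quaternary (2.58), Neogene (20.45), Silurian (24.6), Paleogene (42.97), Carboniferous (60), Devonian (60.3), Cryogenian (85), Calymmian (200).
The third shortest is Silurian at 24.6 Myr.

Silurian, 24.6 million years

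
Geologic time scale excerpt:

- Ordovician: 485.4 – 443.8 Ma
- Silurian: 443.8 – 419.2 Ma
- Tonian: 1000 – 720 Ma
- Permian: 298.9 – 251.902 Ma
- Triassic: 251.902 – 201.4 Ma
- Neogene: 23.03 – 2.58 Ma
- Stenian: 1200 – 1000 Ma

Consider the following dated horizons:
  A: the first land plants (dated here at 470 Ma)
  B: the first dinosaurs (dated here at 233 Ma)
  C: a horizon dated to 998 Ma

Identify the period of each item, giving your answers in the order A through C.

A — Ordovician; B — Triassic; C — Tonian

Match each age against the start–end ranges in the excerpt: A = 470 Ma → Ordovician (485.4–443.8); B = 233 Ma → Triassic (251.902–201.4); C = 998 Ma → Tonian (1000–720).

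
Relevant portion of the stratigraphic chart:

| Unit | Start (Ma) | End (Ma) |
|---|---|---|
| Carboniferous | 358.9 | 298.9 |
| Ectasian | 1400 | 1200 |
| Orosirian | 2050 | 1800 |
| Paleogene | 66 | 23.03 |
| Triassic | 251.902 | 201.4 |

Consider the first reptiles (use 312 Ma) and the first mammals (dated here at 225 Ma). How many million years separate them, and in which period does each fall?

Elapsed time: 312 − 225 = 87 Myr.
312 Ma lies within 358.9–298.9 Ma: Carboniferous.
225 Ma lies within 251.902–201.4 Ma: Triassic.

87 million years apart; the first in the Carboniferous, the second in the Triassic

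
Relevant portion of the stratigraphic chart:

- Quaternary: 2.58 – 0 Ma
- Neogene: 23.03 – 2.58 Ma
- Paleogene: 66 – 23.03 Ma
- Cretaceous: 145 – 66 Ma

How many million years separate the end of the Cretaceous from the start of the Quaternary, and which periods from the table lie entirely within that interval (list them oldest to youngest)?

End of Cretaceous = 66 Ma; start of Quaternary = 2.58 Ma.
Gap = 66 − 2.58 = 63.42 Myr.
Periods wholly inside 66–2.58 Ma: Paleogene (66–23.03), Neogene (23.03–2.58).

63.42 million years; Paleogene, Neogene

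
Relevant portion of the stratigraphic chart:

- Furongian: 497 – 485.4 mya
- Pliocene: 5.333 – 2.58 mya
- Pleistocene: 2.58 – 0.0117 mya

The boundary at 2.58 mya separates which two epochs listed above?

The Pliocene ends at 2.58 mya and the Pleistocene begins at 2.58 mya, so they share that boundary.

Pliocene and Pleistocene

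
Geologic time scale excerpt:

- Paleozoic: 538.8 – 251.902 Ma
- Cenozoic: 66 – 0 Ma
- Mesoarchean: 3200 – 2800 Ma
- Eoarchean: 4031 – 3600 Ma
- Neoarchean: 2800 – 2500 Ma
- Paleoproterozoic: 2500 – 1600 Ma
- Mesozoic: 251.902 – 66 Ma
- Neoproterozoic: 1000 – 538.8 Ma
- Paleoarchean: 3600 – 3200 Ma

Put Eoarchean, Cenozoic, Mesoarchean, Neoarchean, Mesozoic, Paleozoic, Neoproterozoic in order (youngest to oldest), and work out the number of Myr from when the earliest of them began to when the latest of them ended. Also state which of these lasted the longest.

Cenozoic, Mesozoic, Paleozoic, Neoproterozoic, Neoarchean, Mesoarchean, Eoarchean; total span 4031 Myr; longest is Neoproterozoic

From the excerpt: Eoarchean 4031–3600; Cenozoic 66–0; Mesoarchean 3200–2800; Neoarchean 2800–2500; Mesozoic 251.902–66; Paleozoic 538.8–251.902; Neoproterozoic 1000–538.8 (Ma).
Larger Ma is earlier, so the oldest is Eoarchean and the youngest is Cenozoic; youngest to oldest: Cenozoic, Mesozoic, Paleozoic, Neoproterozoic, Neoarchean, Mesoarchean, Eoarchean.
Oldest start 4031 minus youngest end 0 gives 4031 Myr overall.
Individual lengths (start − end): Mesoarchean 400; Eoarchean 431; Cenozoic 66; Paleozoic 286.898; Neoproterozoic 461.2; Mesozoic 185.902; Neoarchean 300. The largest is Neoproterozoic at 461.2 Myr.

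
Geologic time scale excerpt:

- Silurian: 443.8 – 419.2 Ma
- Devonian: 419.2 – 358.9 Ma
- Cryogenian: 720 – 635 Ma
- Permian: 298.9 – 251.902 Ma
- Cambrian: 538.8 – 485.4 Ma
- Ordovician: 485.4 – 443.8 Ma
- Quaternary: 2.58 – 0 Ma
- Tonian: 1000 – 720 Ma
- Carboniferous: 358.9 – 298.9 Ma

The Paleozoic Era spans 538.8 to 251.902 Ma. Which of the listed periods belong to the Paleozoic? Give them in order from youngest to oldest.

Periods with both bounds inside 538.8–251.902 Ma: Permian (298.9–251.902), Carboniferous (358.9–298.9), Devonian (419.2–358.9), Silurian (443.8–419.2), Ordovician (485.4–443.8), Cambrian (538.8–485.4).

Permian, Carboniferous, Devonian, Silurian, Ordovician, Cambrian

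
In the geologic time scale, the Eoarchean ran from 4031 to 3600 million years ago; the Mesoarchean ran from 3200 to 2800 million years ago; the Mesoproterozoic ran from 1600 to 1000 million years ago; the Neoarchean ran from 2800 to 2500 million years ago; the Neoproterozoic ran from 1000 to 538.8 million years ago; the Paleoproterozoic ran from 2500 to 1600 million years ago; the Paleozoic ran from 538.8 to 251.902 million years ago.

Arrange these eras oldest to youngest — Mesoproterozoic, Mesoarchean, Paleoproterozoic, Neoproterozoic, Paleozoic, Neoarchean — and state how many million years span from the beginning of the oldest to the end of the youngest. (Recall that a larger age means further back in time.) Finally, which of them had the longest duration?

Mesoarchean → Neoarchean → Paleoproterozoic → Mesoproterozoic → Neoproterozoic → Paleozoic; total span 2948.098 Myr; longest is Paleoproterozoic

Start ages (Ma): Mesoarchean 3200, Neoarchean 2800, Paleoproterozoic 2500, Mesoproterozoic 1600, Neoproterozoic 1000, Paleozoic 538.8.
Ordered oldest to youngest: Mesoarchean, Neoarchean, Paleoproterozoic, Mesoproterozoic, Neoproterozoic, Paleozoic.
Span = 3200 − 251.902 = 2948.098 Myr.
Durations: Neoproterozoic 461.2, Mesoproterozoic 600, Neoarchean 300, Paleoproterozoic 900, Mesoarchean 400, Paleozoic 286.898 → longest is Paleoproterozoic (900 Myr).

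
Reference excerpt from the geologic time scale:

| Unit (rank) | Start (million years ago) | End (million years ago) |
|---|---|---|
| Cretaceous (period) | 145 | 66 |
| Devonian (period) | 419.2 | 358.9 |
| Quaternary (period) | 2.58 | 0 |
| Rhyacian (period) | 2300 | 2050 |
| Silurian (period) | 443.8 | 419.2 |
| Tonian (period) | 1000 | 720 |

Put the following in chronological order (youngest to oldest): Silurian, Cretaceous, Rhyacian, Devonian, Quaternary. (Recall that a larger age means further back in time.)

Read off each span (Ma): Silurian 443.8–419.2; Cretaceous 145–66; Rhyacian 2300–2050; Devonian 419.2–358.9; Quaternary 2.58–0.
Larger Ma is older, so oldest→youngest is Rhyacian, Silurian, Devonian, Cretaceous, Quaternary; reverse it for youngest→oldest.

Quaternary, then Cretaceous, then Devonian, then Silurian, then Rhyacian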